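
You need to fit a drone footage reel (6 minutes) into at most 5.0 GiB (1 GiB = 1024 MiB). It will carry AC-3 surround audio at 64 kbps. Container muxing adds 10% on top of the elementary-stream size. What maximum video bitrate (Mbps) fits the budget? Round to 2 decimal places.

108.39 Mbps

Budget: 5.0 GiB = 42949.7 Mb.
Stream payload after overhead: 42949.7 / 1.10 = 39045.2 Mb.
6 min = 360 s
Total bitrate budget: 39045.2 Mb / 360 s = 108.459 Mbps.
Audio: 64 kbps = 0.064 Mbps.
Video: 108.459 − 0.064 = 108.395 Mbps.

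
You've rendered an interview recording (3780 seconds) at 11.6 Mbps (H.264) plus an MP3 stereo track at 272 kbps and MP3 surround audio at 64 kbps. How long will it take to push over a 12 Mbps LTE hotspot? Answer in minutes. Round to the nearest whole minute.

Audio total: 272 + 64 = 336 kbps = 0.336 Mbps.
Total bitrate: 11.936 Mbps.
File: 11.936 Mbps × 3780 s = 45118.1 Mb.
At 12 Mbps: 45118.1 / 12 = 3759.8 s ≈ 62.7 minutes.

63 minutes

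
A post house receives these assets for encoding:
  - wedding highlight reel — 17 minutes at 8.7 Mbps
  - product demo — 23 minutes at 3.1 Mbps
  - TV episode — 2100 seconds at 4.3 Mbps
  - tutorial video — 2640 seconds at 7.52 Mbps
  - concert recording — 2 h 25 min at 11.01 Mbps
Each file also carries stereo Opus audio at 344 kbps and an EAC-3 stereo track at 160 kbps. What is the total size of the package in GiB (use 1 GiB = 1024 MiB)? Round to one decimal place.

Audio total: 344 + 160 = 504 kbps = 0.504 Mbps.
wedding highlight reel: 9.204 Mbps × 1020 s = 9388.1 Mb
product demo: 3.604 Mbps × 1380 s = 4973.5 Mb
TV episode: 4.804 Mbps × 2100 s = 10088.4 Mb
tutorial video: 8.024 Mbps × 2640 s = 21183.4 Mb
concert recording: 11.514 Mbps × 8700 s = 100171.8 Mb
Total: 145805.2 Mb = 18225.6 MB.
= 16.97 GiB.

17.0 GiB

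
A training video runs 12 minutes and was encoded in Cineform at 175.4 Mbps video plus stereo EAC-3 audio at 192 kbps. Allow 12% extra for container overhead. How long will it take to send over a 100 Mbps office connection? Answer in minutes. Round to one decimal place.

23.6 minutes

12 min = 720 s
Audio: 192 kbps = 0.192 Mbps.
Total bitrate: 175.592 Mbps.
File: 175.592 Mbps × 720 s = 126426.2 Mb.
With 12% container overhead: ×1.12. → 141597.4 Mb.
At 100 Mbps: 141597.4 / 100 = 1416.0 s ≈ 23.6 minutes.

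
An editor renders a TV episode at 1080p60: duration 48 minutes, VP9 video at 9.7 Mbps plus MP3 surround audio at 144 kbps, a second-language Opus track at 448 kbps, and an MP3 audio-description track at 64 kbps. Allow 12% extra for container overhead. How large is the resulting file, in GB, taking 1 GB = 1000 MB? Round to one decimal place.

48 min = 2880 s
Audio total: 144 + 448 + 64 = 656 kbps = 0.656 Mbps.
Total bitrate: 9.7 + 0.656 = 10.356 Mbps.
Stream data: 10.356 Mbps × 2880 s = 29825.3 Mb.
With 12% container overhead: ×1.12.
33,404 Mb ÷ 8 = 4,176 MB → 4.176 GB.

4.2 GB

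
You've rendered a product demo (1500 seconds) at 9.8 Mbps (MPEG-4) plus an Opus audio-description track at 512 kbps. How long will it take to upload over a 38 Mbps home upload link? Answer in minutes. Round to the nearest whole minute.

Audio: 512 kbps = 0.512 Mbps.
Total bitrate: 10.312 Mbps.
File: 10.312 Mbps × 1500 s = 15468.0 Mb.
At 38 Mbps: 15468.0 / 38 = 407.1 s ≈ 6.78 minutes.

7 minutes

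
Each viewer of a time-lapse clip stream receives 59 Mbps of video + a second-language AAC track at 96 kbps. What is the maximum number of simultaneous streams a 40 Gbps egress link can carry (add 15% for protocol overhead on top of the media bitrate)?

Audio: 96 kbps = 0.096 Mbps.
Per-viewer media rate: 59.096 Mbps.
On the wire with 15% overhead: 67.960 Mbps.
40 Gbps = 40,000 Mbps; 40,000 / 67.960 = 588.58 → 588 viewers.

588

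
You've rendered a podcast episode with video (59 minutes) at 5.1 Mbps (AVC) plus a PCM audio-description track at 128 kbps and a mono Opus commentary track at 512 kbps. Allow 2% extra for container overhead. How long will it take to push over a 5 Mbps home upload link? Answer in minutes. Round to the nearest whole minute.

69 minutes

59 min = 3540 s
Audio total: 128 + 512 = 640 kbps = 0.640 Mbps.
Total bitrate: 5.740 Mbps.
File: 5.740 Mbps × 3540 s = 20319.6 Mb.
With 2% container overhead: ×1.02. → 20726.0 Mb.
At 5 Mbps: 20726.0 / 5 = 4145.2 s ≈ 69.1 minutes.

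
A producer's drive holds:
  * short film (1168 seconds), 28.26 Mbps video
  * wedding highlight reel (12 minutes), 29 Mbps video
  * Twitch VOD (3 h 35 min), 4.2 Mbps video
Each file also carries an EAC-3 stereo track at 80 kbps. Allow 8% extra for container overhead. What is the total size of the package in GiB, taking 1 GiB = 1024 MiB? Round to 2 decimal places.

Audio: 80 kbps = 0.080 Mbps.
short film: 28.340 Mbps × 1168 s × 1.08 = 35749.2 Mb
wedding highlight reel: 29.080 Mbps × 720 s × 1.08 = 22612.6 Mb
Twitch VOD: 4.280 Mbps × 12900 s × 1.08 = 59629.0 Mb
Total: 117990.8 Mb = 14748.8 MB.
= 13.74 GiB.

13.74 GiB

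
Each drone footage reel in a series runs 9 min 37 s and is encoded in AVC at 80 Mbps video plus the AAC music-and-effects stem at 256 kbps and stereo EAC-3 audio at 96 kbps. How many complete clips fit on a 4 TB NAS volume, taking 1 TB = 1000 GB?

690

9 min 37 s = 577 s
Audio total: 256 + 96 = 352 kbps = 0.352 Mbps.
Total bitrate: 80.352 Mbps.
Per item: 80.352 Mbps × 577 s = 46,363 Mb = 5,795 MB.
Capacity: 4 TB = 32,000,000 Mb; 690.20 items → 690 complete.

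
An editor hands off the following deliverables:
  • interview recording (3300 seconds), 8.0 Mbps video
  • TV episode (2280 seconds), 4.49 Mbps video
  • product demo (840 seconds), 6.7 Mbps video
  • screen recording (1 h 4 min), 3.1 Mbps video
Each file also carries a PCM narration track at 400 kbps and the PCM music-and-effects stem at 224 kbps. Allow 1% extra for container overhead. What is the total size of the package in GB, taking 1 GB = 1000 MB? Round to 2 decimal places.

7.65 GB

Audio total: 400 + 224 = 624 kbps = 0.624 Mbps.
interview recording: 8.624 Mbps × 3300 s × 1.01 = 28743.8 Mb
TV episode: 5.114 Mbps × 2280 s × 1.01 = 11776.5 Mb
product demo: 7.324 Mbps × 840 s × 1.01 = 6213.7 Mb
screen recording: 3.724 Mbps × 3840 s × 1.01 = 14443.2 Mb
Total: 61177.2 Mb = 7647.1 MB.
= 7.647 GB.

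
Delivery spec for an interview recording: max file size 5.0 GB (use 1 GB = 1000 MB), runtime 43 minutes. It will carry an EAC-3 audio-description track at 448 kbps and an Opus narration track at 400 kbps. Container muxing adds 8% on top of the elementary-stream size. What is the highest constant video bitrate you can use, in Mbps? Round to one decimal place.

Budget: 5.0 GB = 40000.0 Mb.
Stream payload after overhead: 40000.0 / 1.08 = 37037.0 Mb.
43 min = 2580 s
Total bitrate budget: 37037.0 Mb / 2580 s = 14.355 Mbps.
Audio total: 448 + 400 = 848 kbps = 0.848 Mbps.
Video: 14.355 − 0.848 = 13.507 Mbps.

13.5 Mbps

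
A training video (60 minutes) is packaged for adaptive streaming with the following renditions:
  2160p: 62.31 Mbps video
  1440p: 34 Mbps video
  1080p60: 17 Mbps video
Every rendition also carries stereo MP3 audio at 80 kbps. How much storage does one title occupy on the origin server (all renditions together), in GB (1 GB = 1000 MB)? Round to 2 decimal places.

51.10 GB

60 min = 3600 s
Audio: 80 kbps = 0.080 Mbps.
Sum of rendition bitrates: (62.31+0.080) + (34+0.080) + (17+0.080) = 113.550 Mbps.
× 3600 s = 408,780 Mb = 51,098 MB = 51.10 GB.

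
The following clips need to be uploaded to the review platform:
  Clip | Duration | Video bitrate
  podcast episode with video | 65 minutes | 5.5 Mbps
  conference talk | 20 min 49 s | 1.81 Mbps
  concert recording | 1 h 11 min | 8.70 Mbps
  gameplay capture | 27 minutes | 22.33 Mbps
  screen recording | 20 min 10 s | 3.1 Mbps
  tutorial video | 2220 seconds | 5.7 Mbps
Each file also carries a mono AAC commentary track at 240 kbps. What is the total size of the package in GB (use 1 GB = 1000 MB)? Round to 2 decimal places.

Audio: 240 kbps = 0.240 Mbps.
podcast episode with video: 5.740 Mbps × 3900 s = 22386.0 Mb
conference talk: 2.050 Mbps × 1249 s = 2560.4 Mb
concert recording: 8.940 Mbps × 4260 s = 38084.4 Mb
gameplay capture: 22.570 Mbps × 1620 s = 36563.4 Mb
screen recording: 3.340 Mbps × 1210 s = 4041.4 Mb
tutorial video: 5.940 Mbps × 2220 s = 13186.8 Mb
Total: 116822.4 Mb = 14602.8 MB.
= 14.60 GB.

14.60 GB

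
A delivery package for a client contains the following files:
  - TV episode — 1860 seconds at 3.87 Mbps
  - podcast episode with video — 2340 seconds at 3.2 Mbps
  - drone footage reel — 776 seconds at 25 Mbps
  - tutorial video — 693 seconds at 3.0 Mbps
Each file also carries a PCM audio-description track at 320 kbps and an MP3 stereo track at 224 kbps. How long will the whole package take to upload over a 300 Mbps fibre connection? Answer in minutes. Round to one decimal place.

Audio total: 320 + 224 = 544 kbps = 0.544 Mbps.
TV episode: 4.414 Mbps × 1860 s = 8210.0 Mb
podcast episode with video: 3.744 Mbps × 2340 s = 8761.0 Mb
drone footage reel: 25.544 Mbps × 776 s = 19822.1 Mb
tutorial video: 3.544 Mbps × 693 s = 2456.0 Mb
Total: 39249.1 Mb = 4906.1 MB.
At 300 Mbps: 39249.1 / 300 = 131 s ≈ 2.18 minutes.

2.2 minutes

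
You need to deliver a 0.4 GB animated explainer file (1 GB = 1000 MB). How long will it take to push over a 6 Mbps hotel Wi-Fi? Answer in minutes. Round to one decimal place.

8.9 minutes

File: 0.4 GB = 3200.0 Mb.
At 6 Mbps: 3200.0 / 6 = 533.3 s ≈ 8.89 minutes.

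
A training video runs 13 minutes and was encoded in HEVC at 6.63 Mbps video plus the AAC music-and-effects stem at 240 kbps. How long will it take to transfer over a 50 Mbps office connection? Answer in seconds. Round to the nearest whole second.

107 seconds

13 min = 780 s
Audio: 240 kbps = 0.240 Mbps.
Total bitrate: 6.870 Mbps.
File: 6.870 Mbps × 780 s = 5358.6 Mb.
At 50 Mbps: 5358.6 / 50 = 107.2 s ≈ 107 seconds.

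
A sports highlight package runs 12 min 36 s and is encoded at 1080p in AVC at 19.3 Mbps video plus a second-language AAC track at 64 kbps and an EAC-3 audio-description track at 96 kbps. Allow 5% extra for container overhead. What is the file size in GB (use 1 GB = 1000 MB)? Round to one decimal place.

1.9 GB

12 min 36 s = 756 s
Audio total: 64 + 96 = 160 kbps = 0.160 Mbps.
Total bitrate: 19.3 + 0.160 = 19.460 Mbps.
Stream data: 19.460 Mbps × 756 s = 14711.8 Mb.
With 5% container overhead: ×1.05.
15,447 Mb ÷ 8 = 1,931 MB → 1.931 GB.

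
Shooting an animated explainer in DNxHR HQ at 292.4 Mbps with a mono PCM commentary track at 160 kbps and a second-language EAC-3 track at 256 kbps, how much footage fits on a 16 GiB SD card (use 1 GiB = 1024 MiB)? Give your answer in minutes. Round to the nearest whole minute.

Audio total: 160 + 256 = 416 kbps = 0.416 Mbps.
Total bitrate: 292.4 + 0.416 = 292.816 Mbps.
Capacity: 16 GiB = 137,439 Mb.
Recording time: 137,439 / 292.816 = 469.4 s ≈ 7.82 minutes.

8 minutes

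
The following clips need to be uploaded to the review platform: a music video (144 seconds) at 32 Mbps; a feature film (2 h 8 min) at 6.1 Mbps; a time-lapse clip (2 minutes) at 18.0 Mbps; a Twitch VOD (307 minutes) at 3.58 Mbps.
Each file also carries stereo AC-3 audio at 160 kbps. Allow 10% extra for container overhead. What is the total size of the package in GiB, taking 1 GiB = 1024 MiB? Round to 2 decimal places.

15.85 GiB

Audio: 160 kbps = 0.160 Mbps.
music video: 32.160 Mbps × 144 s × 1.10 = 5094.1 Mb
feature film: 6.260 Mbps × 7680 s × 1.10 = 52884.5 Mb
time-lapse clip: 18.160 Mbps × 120 s × 1.10 = 2397.1 Mb
Twitch VOD: 3.740 Mbps × 18420 s × 1.10 = 75779.9 Mb
Total: 136155.6 Mb = 17019.5 MB.
= 15.85 GiB.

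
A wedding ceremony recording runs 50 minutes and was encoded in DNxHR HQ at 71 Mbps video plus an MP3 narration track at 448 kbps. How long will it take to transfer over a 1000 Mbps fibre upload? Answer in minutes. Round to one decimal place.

3.6 minutes

50 min = 3000 s
Audio: 448 kbps = 0.448 Mbps.
Total bitrate: 71.448 Mbps.
File: 71.448 Mbps × 3000 s = 214344.0 Mb.
At 1000 Mbps: 214344.0 / 1000 = 214.3 s ≈ 3.57 minutes.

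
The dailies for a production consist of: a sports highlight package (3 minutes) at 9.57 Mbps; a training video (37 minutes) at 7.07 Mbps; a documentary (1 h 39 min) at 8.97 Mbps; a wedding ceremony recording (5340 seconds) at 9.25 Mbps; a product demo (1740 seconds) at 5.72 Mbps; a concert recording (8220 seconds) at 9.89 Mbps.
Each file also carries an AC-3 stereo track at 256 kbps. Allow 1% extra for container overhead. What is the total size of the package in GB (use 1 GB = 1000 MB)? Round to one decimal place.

27.4 GB

Audio: 256 kbps = 0.256 Mbps.
sports highlight package: 9.826 Mbps × 180 s × 1.01 = 1786.4 Mb
training video: 7.326 Mbps × 2220 s × 1.01 = 16426.4 Mb
documentary: 9.226 Mbps × 5940 s × 1.01 = 55350.5 Mb
wedding ceremony recording: 9.506 Mbps × 5340 s × 1.01 = 51269.7 Mb
product demo: 5.976 Mbps × 1740 s × 1.01 = 10502.2 Mb
concert recording: 10.146 Mbps × 8220 s × 1.01 = 84234.1 Mb
Total: 219569.2 Mb = 27446.1 MB.
= 27.45 GB.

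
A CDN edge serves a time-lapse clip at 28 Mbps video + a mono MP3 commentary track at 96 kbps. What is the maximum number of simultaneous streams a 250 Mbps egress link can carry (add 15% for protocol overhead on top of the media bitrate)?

7

Audio: 96 kbps = 0.096 Mbps.
Per-viewer media rate: 28.096 Mbps.
On the wire with 15% overhead: 32.310 Mbps.
250 Mbps = 250.0 Mbps; 250.0 / 32.310 = 7.74 → 7 viewers.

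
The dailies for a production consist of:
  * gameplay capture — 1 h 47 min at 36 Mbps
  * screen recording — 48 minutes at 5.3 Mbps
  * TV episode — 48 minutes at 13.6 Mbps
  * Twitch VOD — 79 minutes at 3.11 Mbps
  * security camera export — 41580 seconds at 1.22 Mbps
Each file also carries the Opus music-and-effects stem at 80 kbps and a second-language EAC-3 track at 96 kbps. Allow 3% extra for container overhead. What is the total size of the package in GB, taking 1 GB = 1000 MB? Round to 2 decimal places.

46.52 GB

Audio total: 80 + 96 = 176 kbps = 0.176 Mbps.
gameplay capture: 36.176 Mbps × 6420 s × 1.03 = 239217.4 Mb
screen recording: 5.476 Mbps × 2880 s × 1.03 = 16244.0 Mb
TV episode: 13.776 Mbps × 2880 s × 1.03 = 40865.1 Mb
Twitch VOD: 3.286 Mbps × 4740 s × 1.03 = 16042.9 Mb
security camera export: 1.396 Mbps × 41580 s × 1.03 = 59787.1 Mb
Total: 372156.5 Mb = 46519.6 MB.
= 46.52 GB.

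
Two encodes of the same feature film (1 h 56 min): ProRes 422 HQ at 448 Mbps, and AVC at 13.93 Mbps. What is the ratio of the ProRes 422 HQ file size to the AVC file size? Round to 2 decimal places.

1 h 56 min = 116 min = 6960 s
ProRes 422 HQ: 448.000 Mbps × 6960 s = 3118080.0 Mb = 389.760 GB.
AVC: 13.930 Mbps × 6960 s = 96952.8 Mb = 12.119 GB.
Ratio: 389.760 / 12.119 = 32.161.

32.16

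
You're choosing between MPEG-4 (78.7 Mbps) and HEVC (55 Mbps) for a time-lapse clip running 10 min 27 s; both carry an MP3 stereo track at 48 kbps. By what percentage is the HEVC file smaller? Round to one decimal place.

30.1%

10 min 27 s = 627 s
Audio: 48 kbps = 0.048 Mbps.
MPEG-4: 78.748 Mbps × 627 s = 49375.0 Mb = 5.748 GiB.
HEVC: 55.048 Mbps × 627 s = 34515.1 Mb = 4.018 GiB.
Reduction: (1 − 4.018/5.748) × 100 = 30.10%.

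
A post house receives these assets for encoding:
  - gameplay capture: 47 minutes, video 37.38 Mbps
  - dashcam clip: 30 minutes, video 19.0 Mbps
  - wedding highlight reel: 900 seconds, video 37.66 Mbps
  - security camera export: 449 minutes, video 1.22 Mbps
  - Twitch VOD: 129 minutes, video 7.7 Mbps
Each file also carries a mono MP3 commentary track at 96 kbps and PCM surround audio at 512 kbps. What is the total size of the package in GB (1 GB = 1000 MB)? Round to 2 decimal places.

Audio total: 96 + 512 = 608 kbps = 0.608 Mbps.
gameplay capture: 37.988 Mbps × 2820 s = 107126.2 Mb
dashcam clip: 19.608 Mbps × 1800 s = 35294.4 Mb
wedding highlight reel: 38.268 Mbps × 900 s = 34441.2 Mb
security camera export: 1.828 Mbps × 26940 s = 49246.3 Mb
Twitch VOD: 8.308 Mbps × 7740 s = 64303.9 Mb
Total: 290412.0 Mb = 36301.5 MB.
= 36.30 GB.

36.30 GB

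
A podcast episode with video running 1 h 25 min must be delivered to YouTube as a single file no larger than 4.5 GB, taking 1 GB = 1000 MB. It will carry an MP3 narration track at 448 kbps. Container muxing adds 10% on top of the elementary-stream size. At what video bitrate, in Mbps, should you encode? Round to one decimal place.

6.0 Mbps

Budget: 4.5 GB = 36000.0 Mb.
Stream payload after overhead: 36000.0 / 1.10 = 32727.3 Mb.
1 h 25 min = 85 min = 5100 s
Total bitrate budget: 32727.3 Mb / 5100 s = 6.417 Mbps.
Audio: 448 kbps = 0.448 Mbps.
Video: 6.417 − 0.448 = 5.969 Mbps.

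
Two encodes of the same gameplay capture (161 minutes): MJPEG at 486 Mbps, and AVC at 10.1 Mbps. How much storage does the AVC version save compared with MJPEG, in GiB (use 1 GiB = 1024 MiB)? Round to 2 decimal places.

161 min = 9660 s
MJPEG: 486.000 Mbps × 9660 s = 4694760.0 Mb = 546.542 GiB.
AVC: 10.100 Mbps × 9660 s = 97566.0 Mb = 11.358 GiB.
Saving: 546.542 − 11.358 = 535.184 GiB.

535.18 GiB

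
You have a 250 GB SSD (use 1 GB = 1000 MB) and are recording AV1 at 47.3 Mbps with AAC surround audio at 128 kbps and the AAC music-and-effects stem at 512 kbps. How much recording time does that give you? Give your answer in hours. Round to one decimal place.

Audio total: 128 + 512 = 640 kbps = 0.640 Mbps.
Total bitrate: 47.3 + 0.640 = 47.940 Mbps.
Capacity: 250 GB = 2,000,000 Mb.
Recording time: 2,000,000 / 47.940 = 41,719 s ≈ 11.6 hours.

11.6 hours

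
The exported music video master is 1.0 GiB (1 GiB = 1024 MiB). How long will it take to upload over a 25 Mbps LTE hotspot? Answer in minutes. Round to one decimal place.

5.7 minutes

File: 1.0 GiB = 8589.9 Mb.
At 25 Mbps: 8589.9 / 25 = 343.6 s ≈ 5.73 minutes.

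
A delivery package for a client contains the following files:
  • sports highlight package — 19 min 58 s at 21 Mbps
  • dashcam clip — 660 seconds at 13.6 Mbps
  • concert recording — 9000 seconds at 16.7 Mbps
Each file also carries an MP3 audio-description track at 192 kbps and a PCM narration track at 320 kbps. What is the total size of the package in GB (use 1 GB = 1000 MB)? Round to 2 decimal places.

23.75 GB

Audio total: 192 + 320 = 512 kbps = 0.512 Mbps.
sports highlight package: 21.512 Mbps × 1198 s = 25771.4 Mb
dashcam clip: 14.112 Mbps × 660 s = 9313.9 Mb
concert recording: 17.212 Mbps × 9000 s = 154908.0 Mb
Total: 189993.3 Mb = 23749.2 MB.
= 23.75 GB.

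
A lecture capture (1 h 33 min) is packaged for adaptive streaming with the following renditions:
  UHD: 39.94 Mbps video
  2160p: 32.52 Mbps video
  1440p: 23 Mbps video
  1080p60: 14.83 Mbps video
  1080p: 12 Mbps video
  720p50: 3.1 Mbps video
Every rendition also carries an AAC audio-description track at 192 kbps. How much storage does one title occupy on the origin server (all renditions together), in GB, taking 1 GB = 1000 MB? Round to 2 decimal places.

1 h 33 min = 93 min = 5580 s
Audio: 192 kbps = 0.192 Mbps.
Sum of rendition bitrates: (39.94+0.192) + (32.52+0.192) + (23+0.192) + (14.83+0.192) + (12+0.192) + (3.1+0.192) = 126.542 Mbps.
× 5580 s = 706,104 Mb = 88,263 MB = 88.26 GB.

88.26 GB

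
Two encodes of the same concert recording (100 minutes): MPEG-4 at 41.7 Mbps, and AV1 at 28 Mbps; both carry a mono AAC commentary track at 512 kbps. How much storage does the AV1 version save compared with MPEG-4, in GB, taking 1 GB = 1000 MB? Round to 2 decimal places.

10.28 GB

100 min = 6000 s
Audio: 512 kbps = 0.512 Mbps.
MPEG-4: 42.212 Mbps × 6000 s = 253272.0 Mb = 31.659 GB.
AV1: 28.512 Mbps × 6000 s = 171072.0 Mb = 21.384 GB.
Saving: 31.659 − 21.384 = 10.275 GB.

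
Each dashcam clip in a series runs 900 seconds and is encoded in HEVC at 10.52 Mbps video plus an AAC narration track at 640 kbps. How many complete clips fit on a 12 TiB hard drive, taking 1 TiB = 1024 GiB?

10509

Audio: 640 kbps = 0.640 Mbps.
Total bitrate: 11.160 Mbps.
Per item: 11.160 Mbps × 900 s = 10,044 Mb = 1,256 MB.
Capacity: 12 TiB = 105,553,116 Mb; 10509.07 items → 10509 complete.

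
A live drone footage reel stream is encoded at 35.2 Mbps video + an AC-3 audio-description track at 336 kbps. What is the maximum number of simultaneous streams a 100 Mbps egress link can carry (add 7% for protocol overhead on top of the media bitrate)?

2

Audio: 336 kbps = 0.336 Mbps.
Per-viewer media rate: 35.536 Mbps.
On the wire with 7% overhead: 38.024 Mbps.
100 Mbps = 100.0 Mbps; 100.0 / 38.024 = 2.63 → 2 viewers.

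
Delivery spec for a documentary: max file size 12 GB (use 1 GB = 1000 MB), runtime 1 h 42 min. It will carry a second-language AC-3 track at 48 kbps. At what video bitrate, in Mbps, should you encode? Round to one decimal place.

Budget: 12 GB = 96000.0 Mb.
1 h 42 min = 102 min = 6120 s
Total bitrate budget: 96000.0 Mb / 6120 s = 15.686 Mbps.
Audio: 48 kbps = 0.048 Mbps.
Video: 15.686 − 0.048 = 15.638 Mbps.

15.6 Mbps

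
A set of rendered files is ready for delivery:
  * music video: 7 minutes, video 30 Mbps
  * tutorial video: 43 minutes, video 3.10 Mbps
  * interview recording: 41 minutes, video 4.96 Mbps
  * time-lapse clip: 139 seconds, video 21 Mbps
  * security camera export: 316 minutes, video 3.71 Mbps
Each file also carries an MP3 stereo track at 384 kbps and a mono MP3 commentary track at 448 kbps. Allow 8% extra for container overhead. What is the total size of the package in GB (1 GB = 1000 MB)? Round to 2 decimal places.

Audio total: 384 + 448 = 832 kbps = 0.832 Mbps.
music video: 30.832 Mbps × 420 s × 1.08 = 13985.4 Mb
tutorial video: 3.932 Mbps × 2580 s × 1.08 = 10956.1 Mb
interview recording: 5.792 Mbps × 2460 s × 1.08 = 15388.2 Mb
time-lapse clip: 21.832 Mbps × 139 s × 1.08 = 3277.4 Mb
security camera export: 4.542 Mbps × 18960 s × 1.08 = 93005.6 Mb
Total: 136612.8 Mb = 17076.6 MB.
= 17.08 GB.

17.08 GB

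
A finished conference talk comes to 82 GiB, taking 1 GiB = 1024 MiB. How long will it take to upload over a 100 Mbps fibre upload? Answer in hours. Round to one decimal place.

File: 82 GiB = 704374.6 Mb.
At 100 Mbps: 704374.6 / 100 = 7043.7 s ≈ 1.96 hours.

2.0 hours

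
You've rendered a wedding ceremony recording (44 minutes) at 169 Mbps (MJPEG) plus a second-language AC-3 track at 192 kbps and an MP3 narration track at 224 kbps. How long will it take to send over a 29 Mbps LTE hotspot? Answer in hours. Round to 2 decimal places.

4.28 hours

44 min = 2640 s
Audio total: 192 + 224 = 416 kbps = 0.416 Mbps.
Total bitrate: 169.416 Mbps.
File: 169.416 Mbps × 2640 s = 447258.2 Mb.
At 29 Mbps: 447258.2 / 29 = 15422.7 s ≈ 4.28 hours.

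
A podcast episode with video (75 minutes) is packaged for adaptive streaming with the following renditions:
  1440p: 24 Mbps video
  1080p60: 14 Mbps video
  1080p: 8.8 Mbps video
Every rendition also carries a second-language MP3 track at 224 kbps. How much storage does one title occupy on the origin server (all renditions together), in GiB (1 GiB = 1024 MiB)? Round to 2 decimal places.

24.87 GiB

75 min = 4500 s
Audio: 224 kbps = 0.224 Mbps.
Sum of rendition bitrates: (24+0.224) + (14+0.224) + (8.8+0.224) = 47.472 Mbps.
× 4500 s = 213,624 Mb = 26,703 MB = 24.87 GiB.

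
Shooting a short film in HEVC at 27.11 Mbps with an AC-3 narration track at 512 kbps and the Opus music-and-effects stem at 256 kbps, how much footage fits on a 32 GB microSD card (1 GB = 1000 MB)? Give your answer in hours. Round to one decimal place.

2.6 hours

Audio total: 512 + 256 = 768 kbps = 0.768 Mbps.
Total bitrate: 27.11 + 0.768 = 27.878 Mbps.
Capacity: 32 GB = 256,000 Mb.
Recording time: 256,000 / 27.878 = 9,183 s ≈ 2.55 hours.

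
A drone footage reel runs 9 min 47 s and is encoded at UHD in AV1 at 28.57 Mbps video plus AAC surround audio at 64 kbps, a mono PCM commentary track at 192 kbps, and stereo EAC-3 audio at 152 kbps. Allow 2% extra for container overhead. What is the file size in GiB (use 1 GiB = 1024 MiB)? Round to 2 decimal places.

2.02 GiB

9 min 47 s = 587 s
Audio total: 64 + 192 + 152 = 408 kbps = 0.408 Mbps.
Total bitrate: 28.57 + 0.408 = 28.978 Mbps.
Stream data: 28.978 Mbps × 587 s = 17010.1 Mb.
With 2% container overhead: ×1.02.
17,350 Mb = 2,168,785,965 bytes ÷ 1,073,741,824 = 2.020 GiB.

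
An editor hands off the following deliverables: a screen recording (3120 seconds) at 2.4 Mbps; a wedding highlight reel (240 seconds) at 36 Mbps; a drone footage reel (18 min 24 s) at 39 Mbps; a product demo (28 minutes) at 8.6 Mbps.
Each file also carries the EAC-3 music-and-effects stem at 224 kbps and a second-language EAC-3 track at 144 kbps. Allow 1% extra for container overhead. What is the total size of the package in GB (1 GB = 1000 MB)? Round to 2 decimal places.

9.58 GB

Audio total: 224 + 144 = 368 kbps = 0.368 Mbps.
screen recording: 2.768 Mbps × 3120 s × 1.01 = 8722.5 Mb
wedding highlight reel: 36.368 Mbps × 240 s × 1.01 = 8815.6 Mb
drone footage reel: 39.368 Mbps × 1104 s × 1.01 = 43896.9 Mb
product demo: 8.968 Mbps × 1680 s × 1.01 = 15216.9 Mb
Total: 76651.9 Mb = 9581.5 MB.
= 9.581 GB.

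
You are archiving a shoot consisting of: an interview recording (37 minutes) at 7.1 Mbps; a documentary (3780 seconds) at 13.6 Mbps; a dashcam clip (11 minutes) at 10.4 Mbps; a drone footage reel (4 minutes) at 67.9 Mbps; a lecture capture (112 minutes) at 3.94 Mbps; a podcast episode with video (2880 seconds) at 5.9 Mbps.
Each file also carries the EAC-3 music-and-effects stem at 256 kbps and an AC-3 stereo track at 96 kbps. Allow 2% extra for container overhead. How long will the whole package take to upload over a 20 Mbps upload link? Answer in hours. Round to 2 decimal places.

1.98 hours

Audio total: 256 + 96 = 352 kbps = 0.352 Mbps.
interview recording: 7.452 Mbps × 2220 s × 1.02 = 16874.3 Mb
documentary: 13.952 Mbps × 3780 s × 1.02 = 53793.3 Mb
dashcam clip: 10.752 Mbps × 660 s × 1.02 = 7238.2 Mb
drone footage reel: 68.252 Mbps × 240 s × 1.02 = 16708.1 Mb
lecture capture: 4.292 Mbps × 6720 s × 1.02 = 29419.1 Mb
podcast episode with video: 6.252 Mbps × 2880 s × 1.02 = 18365.9 Mb
Total: 142398.9 Mb = 17799.9 MB.
At 20 Mbps: 142398.9 / 20 = 7120 s ≈ 1.98 hours.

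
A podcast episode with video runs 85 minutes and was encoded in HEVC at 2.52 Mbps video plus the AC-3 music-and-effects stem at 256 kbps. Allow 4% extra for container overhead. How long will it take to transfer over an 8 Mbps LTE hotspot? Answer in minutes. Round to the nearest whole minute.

85 min = 5100 s
Audio: 256 kbps = 0.256 Mbps.
Total bitrate: 2.776 Mbps.
File: 2.776 Mbps × 5100 s = 14157.6 Mb.
With 4% container overhead: ×1.04. → 14723.9 Mb.
At 8 Mbps: 14723.9 / 8 = 1840.5 s ≈ 30.7 minutes.

31 minutes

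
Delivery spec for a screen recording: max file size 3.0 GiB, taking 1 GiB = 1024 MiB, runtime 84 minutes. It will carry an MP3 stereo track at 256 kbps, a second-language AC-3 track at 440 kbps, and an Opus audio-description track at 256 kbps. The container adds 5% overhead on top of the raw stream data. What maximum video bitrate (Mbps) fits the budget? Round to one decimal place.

Budget: 3.0 GiB = 25769.8 Mb.
Stream payload after overhead: 25769.8 / 1.05 = 24542.7 Mb.
84 min = 5040 s
Total bitrate budget: 24542.7 Mb / 5040 s = 4.870 Mbps.
Audio total: 256 + 440 + 256 = 952 kbps = 0.952 Mbps.
Video: 4.870 − 0.952 = 3.918 Mbps.

3.9 Mbps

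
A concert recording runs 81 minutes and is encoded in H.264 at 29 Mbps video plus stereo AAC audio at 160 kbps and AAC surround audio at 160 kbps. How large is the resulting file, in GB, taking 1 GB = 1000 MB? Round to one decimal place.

81 min = 4860 s
Audio total: 160 + 160 = 320 kbps = 0.320 Mbps.
Total bitrate: 29 + 0.320 = 29.320 Mbps.
Stream data: 29.320 Mbps × 4860 s = 142495.2 Mb.
142,495 Mb ÷ 8 = 17,812 MB → 17.81 GB.

17.8 GB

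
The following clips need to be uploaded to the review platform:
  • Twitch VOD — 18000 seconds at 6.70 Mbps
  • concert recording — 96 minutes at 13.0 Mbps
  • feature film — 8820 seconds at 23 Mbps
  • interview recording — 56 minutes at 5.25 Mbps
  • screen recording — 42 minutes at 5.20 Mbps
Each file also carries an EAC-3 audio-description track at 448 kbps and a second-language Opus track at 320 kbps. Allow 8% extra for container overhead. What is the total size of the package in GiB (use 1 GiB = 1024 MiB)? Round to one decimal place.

57.7 GiB

Audio total: 448 + 320 = 768 kbps = 0.768 Mbps.
Twitch VOD: 7.468 Mbps × 18000 s × 1.08 = 145177.9 Mb
concert recording: 13.768 Mbps × 5760 s × 1.08 = 85648.0 Mb
feature film: 23.768 Mbps × 8820 s × 1.08 = 226404.5 Mb
interview recording: 6.018 Mbps × 3360 s × 1.08 = 21838.1 Mb
screen recording: 5.968 Mbps × 2520 s × 1.08 = 16242.5 Mb
Total: 495311.0 Mb = 61913.9 MB.
= 57.66 GiB.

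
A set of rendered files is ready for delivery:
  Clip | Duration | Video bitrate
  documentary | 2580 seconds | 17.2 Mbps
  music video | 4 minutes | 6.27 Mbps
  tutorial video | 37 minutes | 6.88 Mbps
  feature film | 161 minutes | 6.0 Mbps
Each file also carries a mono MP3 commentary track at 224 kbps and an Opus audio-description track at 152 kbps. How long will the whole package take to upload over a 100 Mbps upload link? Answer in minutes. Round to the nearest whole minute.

21 minutes

Audio total: 224 + 152 = 376 kbps = 0.376 Mbps.
documentary: 17.576 Mbps × 2580 s = 45346.1 Mb
music video: 6.646 Mbps × 240 s = 1595.0 Mb
tutorial video: 7.256 Mbps × 2220 s = 16108.3 Mb
feature film: 6.376 Mbps × 9660 s = 61592.2 Mb
Total: 124641.6 Mb = 15580.2 MB.
At 100 Mbps: 124641.6 / 100 = 1246 s ≈ 20.8 minutes.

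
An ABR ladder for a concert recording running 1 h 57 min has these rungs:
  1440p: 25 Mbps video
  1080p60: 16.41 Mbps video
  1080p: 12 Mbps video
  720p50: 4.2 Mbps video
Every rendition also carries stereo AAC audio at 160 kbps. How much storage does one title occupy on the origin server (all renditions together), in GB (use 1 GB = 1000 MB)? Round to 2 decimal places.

1 h 57 min = 117 min = 7020 s
Audio: 160 kbps = 0.160 Mbps.
Sum of rendition bitrates: (25+0.160) + (16.41+0.160) + (12+0.160) + (4.2+0.160) = 58.250 Mbps.
× 7020 s = 408,915 Mb = 51,114 MB = 51.11 GB.

51.11 GB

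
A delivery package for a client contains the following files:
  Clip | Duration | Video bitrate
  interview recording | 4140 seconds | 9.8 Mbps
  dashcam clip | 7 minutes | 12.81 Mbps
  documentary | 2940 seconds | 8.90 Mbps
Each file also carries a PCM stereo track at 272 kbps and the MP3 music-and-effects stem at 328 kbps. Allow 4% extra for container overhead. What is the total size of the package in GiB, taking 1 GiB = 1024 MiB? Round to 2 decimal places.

9.28 GiB

Audio total: 272 + 328 = 600 kbps = 0.600 Mbps.
interview recording: 10.400 Mbps × 4140 s × 1.04 = 44778.2 Mb
dashcam clip: 13.410 Mbps × 420 s × 1.04 = 5857.5 Mb
documentary: 9.500 Mbps × 2940 s × 1.04 = 29047.2 Mb
Total: 79682.9 Mb = 9960.4 MB.
= 9.276 GiB.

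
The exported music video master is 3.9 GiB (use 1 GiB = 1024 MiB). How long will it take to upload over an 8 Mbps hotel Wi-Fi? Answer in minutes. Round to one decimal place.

File: 3.9 GiB = 33500.7 Mb.
At 8 Mbps: 33500.7 / 8 = 4187.6 s ≈ 69.8 minutes.

69.8 minutes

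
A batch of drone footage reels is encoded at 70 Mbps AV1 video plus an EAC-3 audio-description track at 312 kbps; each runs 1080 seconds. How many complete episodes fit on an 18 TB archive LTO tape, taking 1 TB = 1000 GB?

1896

Audio: 312 kbps = 0.312 Mbps.
Total bitrate: 70.312 Mbps.
Per item: 70.312 Mbps × 1080 s = 75,937 Mb = 9,492 MB.
Capacity: 18 TB = 144,000,000 Mb; 1896.31 items → 1896 complete.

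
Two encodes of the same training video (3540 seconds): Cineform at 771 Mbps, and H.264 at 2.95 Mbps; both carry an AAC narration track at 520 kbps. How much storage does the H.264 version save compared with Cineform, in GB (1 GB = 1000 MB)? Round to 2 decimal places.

339.86 GB

Audio: 520 kbps = 0.520 Mbps.
Cineform: 771.520 Mbps × 3540 s = 2731180.8 Mb = 341.398 GB.
H.264: 3.470 Mbps × 3540 s = 12283.8 Mb = 1.535 GB.
Saving: 341.398 − 1.535 = 339.862 GB.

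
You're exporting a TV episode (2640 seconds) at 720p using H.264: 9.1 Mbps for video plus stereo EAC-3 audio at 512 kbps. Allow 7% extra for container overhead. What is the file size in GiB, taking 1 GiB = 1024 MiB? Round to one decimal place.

Audio: 512 kbps = 0.512 Mbps.
Total bitrate: 9.1 + 0.512 = 9.612 Mbps.
Stream data: 9.612 Mbps × 2640 s = 25375.7 Mb.
With 7% container overhead: ×1.07.
27,152 Mb = 3,393,997,200 bytes ÷ 1,073,741,824 = 3.161 GiB.

3.2 GiB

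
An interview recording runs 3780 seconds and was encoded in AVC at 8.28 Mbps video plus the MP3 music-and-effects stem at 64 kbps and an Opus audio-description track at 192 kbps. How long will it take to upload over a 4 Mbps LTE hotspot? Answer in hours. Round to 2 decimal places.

Audio total: 64 + 192 = 256 kbps = 0.256 Mbps.
Total bitrate: 8.536 Mbps.
File: 8.536 Mbps × 3780 s = 32266.1 Mb.
At 4 Mbps: 32266.1 / 4 = 8066.5 s ≈ 2.24 hours.

2.24 hours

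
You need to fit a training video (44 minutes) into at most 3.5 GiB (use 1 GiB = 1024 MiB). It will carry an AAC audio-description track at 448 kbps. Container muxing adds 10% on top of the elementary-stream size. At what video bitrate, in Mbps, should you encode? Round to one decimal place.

9.9 Mbps

Budget: 3.5 GiB = 30064.8 Mb.
Stream payload after overhead: 30064.8 / 1.10 = 27331.6 Mb.
44 min = 2640 s
Total bitrate budget: 27331.6 Mb / 2640 s = 10.353 Mbps.
Audio: 448 kbps = 0.448 Mbps.
Video: 10.353 − 0.448 = 9.905 Mbps.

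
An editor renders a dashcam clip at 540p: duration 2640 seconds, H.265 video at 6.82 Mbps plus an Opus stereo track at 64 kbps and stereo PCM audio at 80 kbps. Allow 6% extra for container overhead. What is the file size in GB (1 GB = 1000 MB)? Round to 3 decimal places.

Audio total: 64 + 80 = 144 kbps = 0.144 Mbps.
Total bitrate: 6.82 + 0.144 = 6.964 Mbps.
Stream data: 6.964 Mbps × 2640 s = 18385.0 Mb.
With 6% container overhead: ×1.06.
19,488 Mb ÷ 8 = 2,436 MB → 2.436 GB.

2.436 GB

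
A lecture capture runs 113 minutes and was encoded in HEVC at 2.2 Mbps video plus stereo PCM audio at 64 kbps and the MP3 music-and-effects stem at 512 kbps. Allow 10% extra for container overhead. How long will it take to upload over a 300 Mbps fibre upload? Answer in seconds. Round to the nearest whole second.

113 min = 6780 s
Audio total: 64 + 512 = 576 kbps = 0.576 Mbps.
Total bitrate: 2.776 Mbps.
File: 2.776 Mbps × 6780 s = 18821.3 Mb.
With 10% container overhead: ×1.10. → 20703.4 Mb.
At 300 Mbps: 20703.4 / 300 = 69.0 s ≈ 69 seconds.

69 seconds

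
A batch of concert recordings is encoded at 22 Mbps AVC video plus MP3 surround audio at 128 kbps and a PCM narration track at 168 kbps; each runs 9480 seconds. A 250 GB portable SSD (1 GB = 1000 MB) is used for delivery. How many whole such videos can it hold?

Audio total: 128 + 168 = 296 kbps = 0.296 Mbps.
Total bitrate: 22.296 Mbps.
Per item: 22.296 Mbps × 9480 s = 211,366 Mb = 26,421 MB.
Capacity: 250 GB = 2,000,000 Mb; 9.46 items → 9 complete.

9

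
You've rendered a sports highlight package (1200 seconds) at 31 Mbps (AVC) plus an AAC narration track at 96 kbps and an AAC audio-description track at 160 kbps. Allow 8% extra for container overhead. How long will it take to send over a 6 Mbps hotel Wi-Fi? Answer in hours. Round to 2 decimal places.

1.88 hours

Audio total: 96 + 160 = 256 kbps = 0.256 Mbps.
Total bitrate: 31.256 Mbps.
File: 31.256 Mbps × 1200 s = 37507.2 Mb.
With 8% container overhead: ×1.08. → 40507.8 Mb.
At 6 Mbps: 40507.8 / 6 = 6751.3 s ≈ 1.88 hours.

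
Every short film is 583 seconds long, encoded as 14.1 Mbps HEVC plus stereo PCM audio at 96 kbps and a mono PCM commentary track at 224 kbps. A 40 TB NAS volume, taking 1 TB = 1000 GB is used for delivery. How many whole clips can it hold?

Audio total: 96 + 224 = 320 kbps = 0.320 Mbps.
Total bitrate: 14.420 Mbps.
Per item: 14.420 Mbps × 583 s = 8,407 Mb = 1,051 MB.
Capacity: 40 TB = 320,000,000 Mb; 38064.15 items → 38064 complete.

38064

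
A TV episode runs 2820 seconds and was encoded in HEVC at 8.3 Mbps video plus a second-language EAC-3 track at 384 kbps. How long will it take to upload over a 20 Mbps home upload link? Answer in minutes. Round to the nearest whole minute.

Audio: 384 kbps = 0.384 Mbps.
Total bitrate: 8.684 Mbps.
File: 8.684 Mbps × 2820 s = 24488.9 Mb.
At 20 Mbps: 24488.9 / 20 = 1224.4 s ≈ 20.4 minutes.

20 minutes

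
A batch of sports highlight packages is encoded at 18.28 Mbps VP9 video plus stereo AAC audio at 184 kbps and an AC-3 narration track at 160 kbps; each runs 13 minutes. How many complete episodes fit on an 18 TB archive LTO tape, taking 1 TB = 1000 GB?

9912

13 min = 780 s
Audio total: 184 + 160 = 344 kbps = 0.344 Mbps.
Total bitrate: 18.624 Mbps.
Per item: 18.624 Mbps × 780 s = 14,527 Mb = 1,816 MB.
Capacity: 18 TB = 144,000,000 Mb; 9912.77 items → 9912 complete.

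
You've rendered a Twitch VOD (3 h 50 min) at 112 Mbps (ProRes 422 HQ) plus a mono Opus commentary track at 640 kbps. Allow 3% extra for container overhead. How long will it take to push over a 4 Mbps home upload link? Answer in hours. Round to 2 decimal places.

3 h 50 min = 230 min = 13800 s
Audio: 640 kbps = 0.640 Mbps.
Total bitrate: 112.640 Mbps.
File: 112.640 Mbps × 13800 s = 1554432.0 Mb.
With 3% container overhead: ×1.03. → 1601065.0 Mb.
At 4 Mbps: 1601065.0 / 4 = 400266.2 s ≈ 111 hours.

111.19 hours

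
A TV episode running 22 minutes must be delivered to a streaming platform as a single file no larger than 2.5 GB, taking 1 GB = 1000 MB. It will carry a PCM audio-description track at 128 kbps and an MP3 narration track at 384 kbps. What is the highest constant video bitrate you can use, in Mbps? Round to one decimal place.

Budget: 2.5 GB = 20000.0 Mb.
22 min = 1320 s
Total bitrate budget: 20000.0 Mb / 1320 s = 15.152 Mbps.
Audio total: 128 + 384 = 512 kbps = 0.512 Mbps.
Video: 15.152 − 0.512 = 14.640 Mbps.

14.6 Mbps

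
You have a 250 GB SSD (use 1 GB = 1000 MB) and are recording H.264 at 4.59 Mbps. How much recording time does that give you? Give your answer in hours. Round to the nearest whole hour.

Capacity: 250 GB = 2,000,000 Mb.
Recording time: 2,000,000 / 4.590 = 435,730 s ≈ 121 hours.

121 hours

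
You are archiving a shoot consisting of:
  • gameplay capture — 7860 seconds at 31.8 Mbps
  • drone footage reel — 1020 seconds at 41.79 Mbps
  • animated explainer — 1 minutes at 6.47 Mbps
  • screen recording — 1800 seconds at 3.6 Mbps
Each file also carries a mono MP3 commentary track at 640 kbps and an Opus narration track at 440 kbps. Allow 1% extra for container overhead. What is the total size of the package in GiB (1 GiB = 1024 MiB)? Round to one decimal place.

Audio total: 640 + 440 = 1080 kbps = 1.080 Mbps.
gameplay capture: 32.880 Mbps × 7860 s × 1.01 = 261021.2 Mb
drone footage reel: 42.870 Mbps × 1020 s × 1.01 = 44164.7 Mb
animated explainer: 7.550 Mbps × 60 s × 1.01 = 457.5 Mb
screen recording: 4.680 Mbps × 1800 s × 1.01 = 8508.2 Mb
Total: 314151.6 Mb = 39269.0 MB.
= 36.57 GiB.

36.6 GiB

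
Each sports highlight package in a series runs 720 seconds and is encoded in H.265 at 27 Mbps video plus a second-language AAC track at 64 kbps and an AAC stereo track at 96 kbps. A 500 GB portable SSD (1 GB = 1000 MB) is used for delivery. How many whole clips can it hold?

204

Audio total: 64 + 96 = 160 kbps = 0.160 Mbps.
Total bitrate: 27.160 Mbps.
Per item: 27.160 Mbps × 720 s = 19,555 Mb = 2,444 MB.
Capacity: 500 GB = 4,000,000 Mb; 204.55 items → 204 complete.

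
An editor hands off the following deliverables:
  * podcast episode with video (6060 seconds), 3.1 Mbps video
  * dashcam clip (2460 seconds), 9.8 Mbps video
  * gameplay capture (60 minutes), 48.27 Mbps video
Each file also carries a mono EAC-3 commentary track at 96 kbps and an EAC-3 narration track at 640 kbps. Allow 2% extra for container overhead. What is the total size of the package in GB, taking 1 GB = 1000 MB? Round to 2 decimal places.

Audio total: 96 + 640 = 736 kbps = 0.736 Mbps.
podcast episode with video: 3.836 Mbps × 6060 s × 1.02 = 23711.1 Mb
dashcam clip: 10.536 Mbps × 2460 s × 1.02 = 26436.9 Mb
gameplay capture: 49.006 Mbps × 3600 s × 1.02 = 179950.0 Mb
Total: 230098.0 Mb = 28762.3 MB.
= 28.76 GB.

28.76 GB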